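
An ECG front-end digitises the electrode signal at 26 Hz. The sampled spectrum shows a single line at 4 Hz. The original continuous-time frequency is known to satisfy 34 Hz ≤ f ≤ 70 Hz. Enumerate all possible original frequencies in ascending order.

Frequencies that alias to 4 Hz are k·fs ± 4 Hz for integer k ≥ 0.
k=0: 4 Hz.
k=1: 22 Hz, 30 Hz.
k=2: 48 Hz, 56 Hz.
k=3: 74 Hz, 82 Hz.
Within [34 Hz, 70 Hz]: 48 Hz, 56 Hz.

48 Hz, 56 Hz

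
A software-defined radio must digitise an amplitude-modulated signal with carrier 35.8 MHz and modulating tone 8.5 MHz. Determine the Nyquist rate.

88.6 MHz

AM sidebands sit at fc ± fm = 27.3 MHz and 44.3 MHz.
Highest-frequency component: 44.3 MHz.
Nyquist rate = 2 × 44.3 MHz = 88.6 MHz.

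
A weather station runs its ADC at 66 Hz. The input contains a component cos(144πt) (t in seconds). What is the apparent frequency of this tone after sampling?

ω = 144π rad/s → f = ω/(2π) = 72 Hz.
72 Hz mod fs = 6 Hz.
6 Hz ≤ fs/2 = 33 Hz, appears at 6 Hz.

6 Hz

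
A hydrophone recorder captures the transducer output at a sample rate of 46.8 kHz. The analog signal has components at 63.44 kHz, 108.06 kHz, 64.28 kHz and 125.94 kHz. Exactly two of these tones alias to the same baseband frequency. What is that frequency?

fs/2 = 23.4 kHz.
63.44 kHz mod fs = 16.64 kHz.
16.64 kHz ≤ fs/2 = 23.4 kHz, appears at 16.64 kHz.
108.06 kHz mod fs = 14.46 kHz.
14.46 kHz ≤ fs/2 = 23.4 kHz, appears at 14.46 kHz.
64.28 kHz mod fs = 17.48 kHz.
17.48 kHz ≤ fs/2 = 23.4 kHz, appears at 17.48 kHz.
125.94 kHz mod fs = 32.34 kHz.
32.34 kHz > fs/2 = 23.4 kHz, folds to fs − 32.34 kHz = 14.46 kHz.
108.06 kHz and 125.94 kHz both map to 14.46 kHz.

14.46 kHz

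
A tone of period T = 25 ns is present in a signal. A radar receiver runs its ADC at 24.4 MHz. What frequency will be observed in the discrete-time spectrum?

T = 25 ns → f = 1/T = 40 MHz.
40 MHz mod fs = 15.6 MHz.
15.6 MHz > fs/2 = 12.2 MHz, folds to fs − 15.6 MHz = 8.8 MHz.

8.8 MHz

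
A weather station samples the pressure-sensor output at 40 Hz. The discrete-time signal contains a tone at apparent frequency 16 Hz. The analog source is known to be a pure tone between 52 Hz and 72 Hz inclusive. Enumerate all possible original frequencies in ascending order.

Frequencies that alias to 16 Hz are k·fs ± 16 Hz for integer k ≥ 0.
k=0: 16 Hz.
k=1: 24 Hz, 56 Hz.
k=2: 64 Hz, 96 Hz.
k=3: 104 Hz, 136 Hz.
Within [52 Hz, 72 Hz]: 56 Hz, 64 Hz.

56 Hz, 64 Hz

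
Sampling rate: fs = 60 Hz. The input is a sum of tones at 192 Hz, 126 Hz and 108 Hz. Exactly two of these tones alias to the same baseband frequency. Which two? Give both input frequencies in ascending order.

fs/2 = 30 Hz.
192 Hz mod fs = 12 Hz.
12 Hz ≤ fs/2 = 30 Hz, appears at 12 Hz.
126 Hz mod fs = 6 Hz.
6 Hz ≤ fs/2 = 30 Hz, appears at 6 Hz.
108 Hz mod fs = 48 Hz.
48 Hz > fs/2 = 30 Hz, folds to fs − 48 Hz = 12 Hz.
108 Hz and 192 Hz both map to 12 Hz.

108 Hz, 192 Hz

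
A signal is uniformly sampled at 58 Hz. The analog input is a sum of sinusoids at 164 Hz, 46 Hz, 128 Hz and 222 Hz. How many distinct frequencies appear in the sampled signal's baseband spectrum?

2

fs/2 = 29 Hz.
164 Hz mod fs = 48 Hz.
48 Hz > fs/2 = 29 Hz, folds to fs − 48 Hz = 10 Hz.
46 Hz > fs/2 = 29 Hz, folds to fs − 46 Hz = 12 Hz.
128 Hz mod fs = 12 Hz.
12 Hz ≤ fs/2 = 29 Hz, appears at 12 Hz.
222 Hz mod fs = 48 Hz.
48 Hz > fs/2 = 29 Hz, folds to fs − 48 Hz = 10 Hz.
Distinct values: {10 Hz, 12 Hz} → 2.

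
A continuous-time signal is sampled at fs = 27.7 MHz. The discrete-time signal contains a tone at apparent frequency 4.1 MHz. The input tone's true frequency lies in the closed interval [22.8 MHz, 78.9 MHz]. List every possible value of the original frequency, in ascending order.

23.6 MHz, 31.8 MHz, 51.3 MHz, 59.5 MHz

Frequencies that alias to 4.1 MHz are k·fs ± 4.1 MHz for integer k ≥ 0.
k=0: 4.1 MHz.
k=1: 23.6 MHz, 31.8 MHz.
k=2: 51.3 MHz, 59.5 MHz.
k=3: 79 MHz, 87.2 MHz.
Within [22.8 MHz, 78.9 MHz]: 23.6 MHz, 31.8 MHz, 51.3 MHz, 59.5 MHz.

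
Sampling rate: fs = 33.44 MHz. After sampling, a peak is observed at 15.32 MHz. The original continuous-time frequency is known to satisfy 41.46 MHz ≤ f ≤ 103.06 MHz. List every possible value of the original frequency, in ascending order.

Frequencies that alias to 15.32 MHz are k·fs ± 15.32 MHz for integer k ≥ 0.
k=0: 15.32 MHz.
k=1: 18.12 MHz, 48.76 MHz.
k=2: 51.56 MHz, 82.2 MHz.
k=3: 85 MHz, 115.64 MHz.
k=4: 118.44 MHz, 149.08 MHz.
Within [41.46 MHz, 103.06 MHz]: 48.76 MHz, 51.56 MHz, 82.2 MHz, 85 MHz.

48.76 MHz, 51.56 MHz, 82.2 MHz, 85 MHz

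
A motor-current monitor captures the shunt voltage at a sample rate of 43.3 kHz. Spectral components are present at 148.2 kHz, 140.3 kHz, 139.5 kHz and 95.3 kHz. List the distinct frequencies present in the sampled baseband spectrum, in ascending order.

8.7 kHz, 9.6 kHz, 10.4 kHz, 18.3 kHz

fs/2 = 21.65 kHz.
148.2 kHz mod fs = 18.3 kHz.
18.3 kHz ≤ fs/2 = 21.65 kHz, appears at 18.3 kHz.
140.3 kHz mod fs = 10.4 kHz.
10.4 kHz ≤ fs/2 = 21.65 kHz, appears at 10.4 kHz.
139.5 kHz mod fs = 9.6 kHz.
9.6 kHz ≤ fs/2 = 21.65 kHz, appears at 9.6 kHz.
95.3 kHz mod fs = 8.7 kHz.
8.7 kHz ≤ fs/2 = 21.65 kHz, appears at 8.7 kHz.
Distinct values: {8.7 kHz, 9.6 kHz, 10.4 kHz, 18.3 kHz}.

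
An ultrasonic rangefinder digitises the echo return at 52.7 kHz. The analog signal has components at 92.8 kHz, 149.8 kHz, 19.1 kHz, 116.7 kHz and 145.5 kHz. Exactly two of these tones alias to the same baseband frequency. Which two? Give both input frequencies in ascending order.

92.8 kHz, 145.5 kHz

fs/2 = 26.35 kHz.
92.8 kHz mod fs = 40.1 kHz.
40.1 kHz > fs/2 = 26.35 kHz, folds to fs − 40.1 kHz = 12.6 kHz.
149.8 kHz mod fs = 44.4 kHz.
44.4 kHz > fs/2 = 26.35 kHz, folds to fs − 44.4 kHz = 8.3 kHz.
19.1 kHz ≤ fs/2 = 26.35 kHz, passes unchanged.
116.7 kHz mod fs = 11.3 kHz.
11.3 kHz ≤ fs/2 = 26.35 kHz, appears at 11.3 kHz.
145.5 kHz mod fs = 40.1 kHz.
40.1 kHz > fs/2 = 26.35 kHz, folds to fs − 40.1 kHz = 12.6 kHz.
92.8 kHz and 145.5 kHz both map to 12.6 kHz.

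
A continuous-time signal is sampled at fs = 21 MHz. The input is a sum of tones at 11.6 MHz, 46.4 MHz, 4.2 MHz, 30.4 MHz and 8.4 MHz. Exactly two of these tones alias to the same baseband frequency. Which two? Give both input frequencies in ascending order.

fs/2 = 10.5 MHz.
11.6 MHz > fs/2 = 10.5 MHz, folds to fs − 11.6 MHz = 9.4 MHz.
46.4 MHz mod fs = 4.4 MHz.
4.4 MHz ≤ fs/2 = 10.5 MHz, appears at 4.4 MHz.
4.2 MHz ≤ fs/2 = 10.5 MHz, passes unchanged.
30.4 MHz mod fs = 9.4 MHz.
9.4 MHz ≤ fs/2 = 10.5 MHz, appears at 9.4 MHz.
8.4 MHz ≤ fs/2 = 10.5 MHz, passes unchanged.
11.6 MHz and 30.4 MHz both map to 9.4 MHz.

11.6 MHz, 30.4 MHz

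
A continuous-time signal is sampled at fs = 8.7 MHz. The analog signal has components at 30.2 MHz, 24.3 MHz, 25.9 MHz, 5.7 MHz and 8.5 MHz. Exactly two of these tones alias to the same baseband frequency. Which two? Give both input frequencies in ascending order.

8.5 MHz, 25.9 MHz

fs/2 = 4.35 MHz.
30.2 MHz mod fs = 4.1 MHz.
4.1 MHz ≤ fs/2 = 4.35 MHz, appears at 4.1 MHz.
24.3 MHz mod fs = 6.9 MHz.
6.9 MHz > fs/2 = 4.35 MHz, folds to fs − 6.9 MHz = 1.8 MHz.
25.9 MHz mod fs = 8.5 MHz.
8.5 MHz > fs/2 = 4.35 MHz, folds to fs − 8.5 MHz = 0.2 MHz.
5.7 MHz > fs/2 = 4.35 MHz, folds to fs − 5.7 MHz = 3 MHz.
8.5 MHz > fs/2 = 4.35 MHz, folds to fs − 8.5 MHz = 0.2 MHz.
8.5 MHz and 25.9 MHz both map to 0.2 MHz.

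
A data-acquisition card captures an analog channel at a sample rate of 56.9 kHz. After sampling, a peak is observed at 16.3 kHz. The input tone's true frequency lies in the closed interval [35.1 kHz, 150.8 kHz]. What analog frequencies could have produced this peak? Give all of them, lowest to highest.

40.6 kHz, 73.2 kHz, 97.5 kHz, 130.1 kHz

Frequencies that alias to 16.3 kHz are k·fs ± 16.3 kHz for integer k ≥ 0.
k=0: 16.3 kHz.
k=1: 40.6 kHz, 73.2 kHz.
k=2: 97.5 kHz, 130.1 kHz.
k=3: 154.4 kHz, 187 kHz.
Within [35.1 kHz, 150.8 kHz]: 40.6 kHz, 73.2 kHz, 97.5 kHz, 130.1 kHz.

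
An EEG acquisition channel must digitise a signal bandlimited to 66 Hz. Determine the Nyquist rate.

132 Hz

Nyquist rate = 2 × 66 Hz = 132 Hz.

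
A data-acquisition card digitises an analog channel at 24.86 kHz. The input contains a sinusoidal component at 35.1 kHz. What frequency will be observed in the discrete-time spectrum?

10.24 kHz

35.1 kHz mod fs = 10.24 kHz.
10.24 kHz ≤ fs/2 = 12.43 kHz, appears at 10.24 kHz.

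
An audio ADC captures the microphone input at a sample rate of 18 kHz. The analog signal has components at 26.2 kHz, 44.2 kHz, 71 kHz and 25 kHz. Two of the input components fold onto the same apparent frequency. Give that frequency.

8.2 kHz

fs/2 = 9 kHz.
26.2 kHz mod fs = 8.2 kHz.
8.2 kHz ≤ fs/2 = 9 kHz, appears at 8.2 kHz.
44.2 kHz mod fs = 8.2 kHz.
8.2 kHz ≤ fs/2 = 9 kHz, appears at 8.2 kHz.
71 kHz mod fs = 17 kHz.
17 kHz > fs/2 = 9 kHz, folds to fs − 17 kHz = 1 kHz.
25 kHz mod fs = 7 kHz.
7 kHz ≤ fs/2 = 9 kHz, appears at 7 kHz.
26.2 kHz and 44.2 kHz both map to 8.2 kHz.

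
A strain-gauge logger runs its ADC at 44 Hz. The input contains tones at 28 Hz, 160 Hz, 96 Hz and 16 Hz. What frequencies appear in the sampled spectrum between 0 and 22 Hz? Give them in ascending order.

fs/2 = 22 Hz.
28 Hz > fs/2 = 22 Hz, folds to fs − 28 Hz = 16 Hz.
160 Hz mod fs = 28 Hz.
28 Hz > fs/2 = 22 Hz, folds to fs − 28 Hz = 16 Hz.
96 Hz mod fs = 8 Hz.
8 Hz ≤ fs/2 = 22 Hz, appears at 8 Hz.
16 Hz ≤ fs/2 = 22 Hz, passes unchanged.
Distinct values: {8 Hz, 16 Hz}.

8 Hz, 16 Hz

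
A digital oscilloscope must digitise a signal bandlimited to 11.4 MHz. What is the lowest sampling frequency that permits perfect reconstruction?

22.8 MHz

Nyquist rate = 2 × 11.4 MHz = 22.8 MHz.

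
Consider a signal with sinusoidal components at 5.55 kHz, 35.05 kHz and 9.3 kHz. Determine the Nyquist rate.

70.1 kHz

Highest-frequency component: 35.05 kHz.
Nyquist rate = 2 × 35.05 kHz = 70.1 kHz.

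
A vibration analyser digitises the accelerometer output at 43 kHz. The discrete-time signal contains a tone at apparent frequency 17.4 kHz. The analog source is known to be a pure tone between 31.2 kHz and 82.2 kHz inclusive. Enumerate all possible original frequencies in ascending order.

Frequencies that alias to 17.4 kHz are k·fs ± 17.4 kHz for integer k ≥ 0.
k=0: 17.4 kHz.
k=1: 25.6 kHz, 60.4 kHz.
k=2: 68.6 kHz, 103.4 kHz.
k=3: 111.6 kHz, 146.4 kHz.
Within [31.2 kHz, 82.2 kHz]: 60.4 kHz, 68.6 kHz.

60.4 kHz, 68.6 kHz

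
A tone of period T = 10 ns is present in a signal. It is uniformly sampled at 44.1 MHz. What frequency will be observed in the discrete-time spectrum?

11.8 MHz

T = 10 ns → f = 1/T = 100 MHz.
100 MHz mod fs = 11.8 MHz.
11.8 MHz ≤ fs/2 = 22.05 MHz, appears at 11.8 MHz.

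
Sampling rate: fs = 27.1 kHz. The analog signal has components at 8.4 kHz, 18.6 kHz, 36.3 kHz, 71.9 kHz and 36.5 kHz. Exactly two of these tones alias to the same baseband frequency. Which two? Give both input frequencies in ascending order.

fs/2 = 13.55 kHz.
8.4 kHz ≤ fs/2 = 13.55 kHz, passes unchanged.
18.6 kHz > fs/2 = 13.55 kHz, folds to fs − 18.6 kHz = 8.5 kHz.
36.3 kHz mod fs = 9.2 kHz.
9.2 kHz ≤ fs/2 = 13.55 kHz, appears at 9.2 kHz.
71.9 kHz mod fs = 17.7 kHz.
17.7 kHz > fs/2 = 13.55 kHz, folds to fs − 17.7 kHz = 9.4 kHz.
36.5 kHz mod fs = 9.4 kHz.
9.4 kHz ≤ fs/2 = 13.55 kHz, appears at 9.4 kHz.
36.5 kHz and 71.9 kHz both map to 9.4 kHz.

36.5 kHz, 71.9 kHz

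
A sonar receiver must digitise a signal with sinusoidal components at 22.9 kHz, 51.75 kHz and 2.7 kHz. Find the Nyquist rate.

103.5 kHz

Highest-frequency component: 51.75 kHz.
Nyquist rate = 2 × 51.75 kHz = 103.5 kHz.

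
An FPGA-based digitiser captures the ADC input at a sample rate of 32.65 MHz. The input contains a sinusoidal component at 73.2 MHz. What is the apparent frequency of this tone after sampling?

7.9 MHz

73.2 MHz mod fs = 7.9 MHz.
7.9 MHz ≤ fs/2 = 16.325 MHz, appears at 7.9 MHz.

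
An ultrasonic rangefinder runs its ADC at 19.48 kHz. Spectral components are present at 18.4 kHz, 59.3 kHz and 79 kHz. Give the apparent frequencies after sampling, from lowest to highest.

0.86 kHz, 1.08 kHz

fs/2 = 9.74 kHz.
18.4 kHz > fs/2 = 9.74 kHz, folds to fs − 18.4 kHz = 1.08 kHz.
59.3 kHz mod fs = 0.86 kHz.
0.86 kHz ≤ fs/2 = 9.74 kHz, appears at 0.86 kHz.
79 kHz mod fs = 1.08 kHz.
1.08 kHz ≤ fs/2 = 9.74 kHz, appears at 1.08 kHz.
Distinct values: {0.86 kHz, 1.08 kHz}.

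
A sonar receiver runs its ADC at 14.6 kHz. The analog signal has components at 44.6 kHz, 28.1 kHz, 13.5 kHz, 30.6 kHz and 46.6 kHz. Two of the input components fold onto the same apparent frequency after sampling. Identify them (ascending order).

13.5 kHz, 28.1 kHz

fs/2 = 7.3 kHz.
44.6 kHz mod fs = 0.8 kHz.
0.8 kHz ≤ fs/2 = 7.3 kHz, appears at 0.8 kHz.
28.1 kHz mod fs = 13.5 kHz.
13.5 kHz > fs/2 = 7.3 kHz, folds to fs − 13.5 kHz = 1.1 kHz.
13.5 kHz > fs/2 = 7.3 kHz, folds to fs − 13.5 kHz = 1.1 kHz.
30.6 kHz mod fs = 1.4 kHz.
1.4 kHz ≤ fs/2 = 7.3 kHz, appears at 1.4 kHz.
46.6 kHz mod fs = 2.8 kHz.
2.8 kHz ≤ fs/2 = 7.3 kHz, appears at 2.8 kHz.
13.5 kHz and 28.1 kHz both map to 1.1 kHz.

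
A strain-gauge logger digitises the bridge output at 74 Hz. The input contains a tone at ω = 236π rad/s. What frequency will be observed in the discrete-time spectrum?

ω = 236π rad/s → f = ω/(2π) = 118 Hz.
118 Hz mod fs = 44 Hz.
44 Hz > fs/2 = 37 Hz, folds to fs − 44 Hz = 30 Hz.

30 Hz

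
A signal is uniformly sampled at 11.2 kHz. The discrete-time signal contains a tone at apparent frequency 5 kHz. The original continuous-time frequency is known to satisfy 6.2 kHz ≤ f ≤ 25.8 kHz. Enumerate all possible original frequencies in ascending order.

6.2 kHz, 16.2 kHz, 17.4 kHz

Frequencies that alias to 5 kHz are k·fs ± 5 kHz for integer k ≥ 0.
k=0: 5 kHz.
k=1: 6.2 kHz, 16.2 kHz.
k=2: 17.4 kHz, 27.4 kHz.
k=3: 28.6 kHz, 38.6 kHz.
Within [6.2 kHz, 25.8 kHz]: 6.2 kHz, 16.2 kHz, 17.4 kHz.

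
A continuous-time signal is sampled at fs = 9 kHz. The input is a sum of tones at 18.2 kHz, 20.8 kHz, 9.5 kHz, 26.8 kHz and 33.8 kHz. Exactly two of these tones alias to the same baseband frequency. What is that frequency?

fs/2 = 4.5 kHz.
18.2 kHz mod fs = 0.2 kHz.
0.2 kHz ≤ fs/2 = 4.5 kHz, appears at 0.2 kHz.
20.8 kHz mod fs = 2.8 kHz.
2.8 kHz ≤ fs/2 = 4.5 kHz, appears at 2.8 kHz.
9.5 kHz mod fs = 0.5 kHz.
0.5 kHz ≤ fs/2 = 4.5 kHz, appears at 0.5 kHz.
26.8 kHz mod fs = 8.8 kHz.
8.8 kHz > fs/2 = 4.5 kHz, folds to fs − 8.8 kHz = 0.2 kHz.
33.8 kHz mod fs = 6.8 kHz.
6.8 kHz > fs/2 = 4.5 kHz, folds to fs − 6.8 kHz = 2.2 kHz.
18.2 kHz and 26.8 kHz both map to 0.2 kHz.

0.2 kHz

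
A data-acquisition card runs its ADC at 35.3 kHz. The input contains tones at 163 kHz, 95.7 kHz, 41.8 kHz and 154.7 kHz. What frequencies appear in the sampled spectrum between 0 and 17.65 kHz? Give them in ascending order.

6.5 kHz, 10.2 kHz, 13.5 kHz

fs/2 = 17.65 kHz.
163 kHz mod fs = 21.8 kHz.
21.8 kHz > fs/2 = 17.65 kHz, folds to fs − 21.8 kHz = 13.5 kHz.
95.7 kHz mod fs = 25.1 kHz.
25.1 kHz > fs/2 = 17.65 kHz, folds to fs − 25.1 kHz = 10.2 kHz.
41.8 kHz mod fs = 6.5 kHz.
6.5 kHz ≤ fs/2 = 17.65 kHz, appears at 6.5 kHz.
154.7 kHz mod fs = 13.5 kHz.
13.5 kHz ≤ fs/2 = 17.65 kHz, appears at 13.5 kHz.
Distinct values: {6.5 kHz, 10.2 kHz, 13.5 kHz}.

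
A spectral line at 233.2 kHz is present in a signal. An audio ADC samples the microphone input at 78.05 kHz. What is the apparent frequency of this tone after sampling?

233.2 kHz mod fs = 77.1 kHz.
77.1 kHz > fs/2 = 39.025 kHz, folds to fs − 77.1 kHz = 0.95 kHz.

0.95 kHz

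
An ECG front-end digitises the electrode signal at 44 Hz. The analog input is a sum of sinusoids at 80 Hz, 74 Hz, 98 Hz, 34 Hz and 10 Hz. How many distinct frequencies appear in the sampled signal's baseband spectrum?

3

fs/2 = 22 Hz.
80 Hz mod fs = 36 Hz.
36 Hz > fs/2 = 22 Hz, folds to fs − 36 Hz = 8 Hz.
74 Hz mod fs = 30 Hz.
30 Hz > fs/2 = 22 Hz, folds to fs − 30 Hz = 14 Hz.
98 Hz mod fs = 10 Hz.
10 Hz ≤ fs/2 = 22 Hz, appears at 10 Hz.
34 Hz > fs/2 = 22 Hz, folds to fs − 34 Hz = 10 Hz.
10 Hz ≤ fs/2 = 22 Hz, passes unchanged.
Distinct values: {8 Hz, 10 Hz, 14 Hz} → 3.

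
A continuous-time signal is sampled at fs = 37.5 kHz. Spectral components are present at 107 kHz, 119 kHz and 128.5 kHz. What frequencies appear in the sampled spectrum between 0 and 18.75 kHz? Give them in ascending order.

5.5 kHz, 6.5 kHz, 16 kHz

fs/2 = 18.75 kHz.
107 kHz mod fs = 32 kHz.
32 kHz > fs/2 = 18.75 kHz, folds to fs − 32 kHz = 5.5 kHz.
119 kHz mod fs = 6.5 kHz.
6.5 kHz ≤ fs/2 = 18.75 kHz, appears at 6.5 kHz.
128.5 kHz mod fs = 16 kHz.
16 kHz ≤ fs/2 = 18.75 kHz, appears at 16 kHz.
Distinct values: {5.5 kHz, 6.5 kHz, 16 kHz}.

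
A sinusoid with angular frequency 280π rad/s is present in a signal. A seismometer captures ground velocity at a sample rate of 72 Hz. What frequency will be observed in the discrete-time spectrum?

ω = 280π rad/s → f = ω/(2π) = 140 Hz.
140 Hz mod fs = 68 Hz.
68 Hz > fs/2 = 36 Hz, folds to fs − 68 Hz = 4 Hz.

4 Hz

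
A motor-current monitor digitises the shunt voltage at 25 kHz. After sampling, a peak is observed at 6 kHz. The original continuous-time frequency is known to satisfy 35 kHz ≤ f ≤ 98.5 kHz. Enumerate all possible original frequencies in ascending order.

Frequencies that alias to 6 kHz are k·fs ± 6 kHz for integer k ≥ 0.
k=0: 6 kHz.
k=1: 19 kHz, 31 kHz.
k=2: 44 kHz, 56 kHz.
k=3: 69 kHz, 81 kHz.
k=4: 94 kHz, 106 kHz.
k=5: 119 kHz, 131 kHz.
Within [35 kHz, 98.5 kHz]: 44 kHz, 56 kHz, 69 kHz, 81 kHz, 94 kHz.

44 kHz, 56 kHz, 69 kHz, 81 kHz, 94 kHz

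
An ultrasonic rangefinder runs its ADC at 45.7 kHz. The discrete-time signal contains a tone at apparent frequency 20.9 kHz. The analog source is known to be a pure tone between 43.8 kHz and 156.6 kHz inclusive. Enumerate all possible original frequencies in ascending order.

Frequencies that alias to 20.9 kHz are k·fs ± 20.9 kHz for integer k ≥ 0.
k=0: 20.9 kHz.
k=1: 24.8 kHz, 66.6 kHz.
k=2: 70.5 kHz, 112.3 kHz.
k=3: 116.2 kHz, 158 kHz.
k=4: 161.9 kHz, 203.7 kHz.
Within [43.8 kHz, 156.6 kHz]: 66.6 kHz, 70.5 kHz, 112.3 kHz, 116.2 kHz.

66.6 kHz, 70.5 kHz, 112.3 kHz, 116.2 kHz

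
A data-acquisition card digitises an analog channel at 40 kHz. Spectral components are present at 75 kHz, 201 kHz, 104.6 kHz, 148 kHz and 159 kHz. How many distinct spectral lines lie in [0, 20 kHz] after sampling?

4

fs/2 = 20 kHz.
75 kHz mod fs = 35 kHz.
35 kHz > fs/2 = 20 kHz, folds to fs − 35 kHz = 5 kHz.
201 kHz mod fs = 1 kHz.
1 kHz ≤ fs/2 = 20 kHz, appears at 1 kHz.
104.6 kHz mod fs = 24.6 kHz.
24.6 kHz > fs/2 = 20 kHz, folds to fs − 24.6 kHz = 15.4 kHz.
148 kHz mod fs = 28 kHz.
28 kHz > fs/2 = 20 kHz, folds to fs − 28 kHz = 12 kHz.
159 kHz mod fs = 39 kHz.
39 kHz > fs/2 = 20 kHz, folds to fs − 39 kHz = 1 kHz.
Distinct values: {1 kHz, 5 kHz, 12 kHz, 15.4 kHz} → 4.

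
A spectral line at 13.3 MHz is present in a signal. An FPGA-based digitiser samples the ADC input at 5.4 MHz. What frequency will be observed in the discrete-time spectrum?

2.5 MHz

13.3 MHz mod fs = 2.5 MHz.
2.5 MHz ≤ fs/2 = 2.7 MHz, appears at 2.5 MHz.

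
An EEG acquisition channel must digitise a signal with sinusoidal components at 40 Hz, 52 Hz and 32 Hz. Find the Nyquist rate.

104 Hz

Highest-frequency component: 52 Hz.
Nyquist rate = 2 × 52 Hz = 104 Hz.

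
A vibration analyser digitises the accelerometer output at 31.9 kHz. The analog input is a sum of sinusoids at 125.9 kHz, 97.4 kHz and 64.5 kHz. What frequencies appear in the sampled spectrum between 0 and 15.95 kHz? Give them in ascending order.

0.7 kHz, 1.7 kHz

fs/2 = 15.95 kHz.
125.9 kHz mod fs = 30.2 kHz.
30.2 kHz > fs/2 = 15.95 kHz, folds to fs − 30.2 kHz = 1.7 kHz.
97.4 kHz mod fs = 1.7 kHz.
1.7 kHz ≤ fs/2 = 15.95 kHz, appears at 1.7 kHz.
64.5 kHz mod fs = 0.7 kHz.
0.7 kHz ≤ fs/2 = 15.95 kHz, appears at 0.7 kHz.
Distinct values: {0.7 kHz, 1.7 kHz}.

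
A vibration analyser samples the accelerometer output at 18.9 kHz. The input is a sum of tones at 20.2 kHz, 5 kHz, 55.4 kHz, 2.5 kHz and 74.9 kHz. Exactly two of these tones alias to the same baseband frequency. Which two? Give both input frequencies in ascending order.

20.2 kHz, 55.4 kHz

fs/2 = 9.45 kHz.
20.2 kHz mod fs = 1.3 kHz.
1.3 kHz ≤ fs/2 = 9.45 kHz, appears at 1.3 kHz.
5 kHz ≤ fs/2 = 9.45 kHz, passes unchanged.
55.4 kHz mod fs = 17.6 kHz.
17.6 kHz > fs/2 = 9.45 kHz, folds to fs − 17.6 kHz = 1.3 kHz.
2.5 kHz ≤ fs/2 = 9.45 kHz, passes unchanged.
74.9 kHz mod fs = 18.2 kHz.
18.2 kHz > fs/2 = 9.45 kHz, folds to fs − 18.2 kHz = 0.7 kHz.
20.2 kHz and 55.4 kHz both map to 1.3 kHz.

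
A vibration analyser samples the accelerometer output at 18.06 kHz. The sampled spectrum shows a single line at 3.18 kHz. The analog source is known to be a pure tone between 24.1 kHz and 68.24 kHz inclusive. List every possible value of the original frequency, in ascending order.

Frequencies that alias to 3.18 kHz are k·fs ± 3.18 kHz for integer k ≥ 0.
k=0: 3.18 kHz.
k=1: 14.88 kHz, 21.24 kHz.
k=2: 32.94 kHz, 39.3 kHz.
k=3: 51 kHz, 57.36 kHz.
k=4: 69.06 kHz, 75.42 kHz.
Within [24.1 kHz, 68.24 kHz]: 32.94 kHz, 39.3 kHz, 51 kHz, 57.36 kHz.

32.94 kHz, 39.3 kHz, 51 kHz, 57.36 kHz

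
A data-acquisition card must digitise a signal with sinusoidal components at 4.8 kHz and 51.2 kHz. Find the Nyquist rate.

102.4 kHz

Highest-frequency component: 51.2 kHz.
Nyquist rate = 2 × 51.2 kHz = 102.4 kHz.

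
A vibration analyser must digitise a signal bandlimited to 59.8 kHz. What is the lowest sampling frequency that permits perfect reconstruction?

Nyquist rate = 2 × 59.8 kHz = 119.6 kHz.

119.6 kHz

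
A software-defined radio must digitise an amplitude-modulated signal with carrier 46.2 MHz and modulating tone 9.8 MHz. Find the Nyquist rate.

112 MHz

AM sidebands sit at fc ± fm = 36.4 MHz and 56 MHz.
Highest-frequency component: 56 MHz.
Nyquist rate = 2 × 56 MHz = 112 MHz.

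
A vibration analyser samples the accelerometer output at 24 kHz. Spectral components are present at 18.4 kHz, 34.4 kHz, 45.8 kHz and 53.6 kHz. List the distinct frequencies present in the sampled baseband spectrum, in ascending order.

2.2 kHz, 5.6 kHz, 10.4 kHz

fs/2 = 12 kHz.
18.4 kHz > fs/2 = 12 kHz, folds to fs − 18.4 kHz = 5.6 kHz.
34.4 kHz mod fs = 10.4 kHz.
10.4 kHz ≤ fs/2 = 12 kHz, appears at 10.4 kHz.
45.8 kHz mod fs = 21.8 kHz.
21.8 kHz > fs/2 = 12 kHz, folds to fs − 21.8 kHz = 2.2 kHz.
53.6 kHz mod fs = 5.6 kHz.
5.6 kHz ≤ fs/2 = 12 kHz, appears at 5.6 kHz.
Distinct values: {2.2 kHz, 5.6 kHz, 10.4 kHz}.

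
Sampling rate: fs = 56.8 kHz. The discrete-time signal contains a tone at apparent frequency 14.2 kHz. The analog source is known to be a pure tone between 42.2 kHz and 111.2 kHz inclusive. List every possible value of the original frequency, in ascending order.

Frequencies that alias to 14.2 kHz are k·fs ± 14.2 kHz for integer k ≥ 0.
k=0: 14.2 kHz.
k=1: 42.6 kHz, 71 kHz.
k=2: 99.4 kHz, 127.8 kHz.
k=3: 156.2 kHz, 184.6 kHz.
Within [42.2 kHz, 111.2 kHz]: 42.6 kHz, 71 kHz, 99.4 kHz.

42.6 kHz, 71 kHz, 99.4 kHz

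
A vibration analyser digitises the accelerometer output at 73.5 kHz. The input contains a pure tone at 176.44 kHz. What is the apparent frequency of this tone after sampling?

29.44 kHz

176.44 kHz mod fs = 29.44 kHz.
29.44 kHz ≤ fs/2 = 36.75 kHz, appears at 29.44 kHz.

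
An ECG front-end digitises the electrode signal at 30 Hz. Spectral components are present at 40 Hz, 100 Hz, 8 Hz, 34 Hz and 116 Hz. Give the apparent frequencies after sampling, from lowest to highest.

fs/2 = 15 Hz.
40 Hz mod fs = 10 Hz.
10 Hz ≤ fs/2 = 15 Hz, appears at 10 Hz.
100 Hz mod fs = 10 Hz.
10 Hz ≤ fs/2 = 15 Hz, appears at 10 Hz.
8 Hz ≤ fs/2 = 15 Hz, passes unchanged.
34 Hz mod fs = 4 Hz.
4 Hz ≤ fs/2 = 15 Hz, appears at 4 Hz.
116 Hz mod fs = 26 Hz.
26 Hz > fs/2 = 15 Hz, folds to fs − 26 Hz = 4 Hz.
Distinct values: {4 Hz, 8 Hz, 10 Hz}.

4 Hz, 8 Hz, 10 Hz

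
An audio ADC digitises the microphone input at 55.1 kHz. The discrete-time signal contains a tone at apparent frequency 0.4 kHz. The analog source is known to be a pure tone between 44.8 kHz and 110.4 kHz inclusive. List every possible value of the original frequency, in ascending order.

54.7 kHz, 55.5 kHz, 109.8 kHz

Frequencies that alias to 0.4 kHz are k·fs ± 0.4 kHz for integer k ≥ 0.
k=0: 0.4 kHz.
k=1: 54.7 kHz, 55.5 kHz.
k=2: 109.8 kHz, 110.6 kHz.
k=3: 164.9 kHz, 165.7 kHz.
Within [44.8 kHz, 110.4 kHz]: 54.7 kHz, 55.5 kHz, 109.8 kHz.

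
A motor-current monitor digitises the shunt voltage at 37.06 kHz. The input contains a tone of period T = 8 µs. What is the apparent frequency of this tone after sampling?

T = 8 µs → f = 1/T = 125 kHz.
125 kHz mod fs = 13.82 kHz.
13.82 kHz ≤ fs/2 = 18.53 kHz, appears at 13.82 kHz.

13.82 kHz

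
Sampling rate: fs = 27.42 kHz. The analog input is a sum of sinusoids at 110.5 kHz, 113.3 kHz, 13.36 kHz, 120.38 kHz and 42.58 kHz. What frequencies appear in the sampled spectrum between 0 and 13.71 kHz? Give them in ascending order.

fs/2 = 13.71 kHz.
110.5 kHz mod fs = 0.82 kHz.
0.82 kHz ≤ fs/2 = 13.71 kHz, appears at 0.82 kHz.
113.3 kHz mod fs = 3.62 kHz.
3.62 kHz ≤ fs/2 = 13.71 kHz, appears at 3.62 kHz.
13.36 kHz ≤ fs/2 = 13.71 kHz, passes unchanged.
120.38 kHz mod fs = 10.7 kHz.
10.7 kHz ≤ fs/2 = 13.71 kHz, appears at 10.7 kHz.
42.58 kHz mod fs = 15.16 kHz.
15.16 kHz > fs/2 = 13.71 kHz, folds to fs − 15.16 kHz = 12.26 kHz.
Distinct values: {0.82 kHz, 3.62 kHz, 10.7 kHz, 12.26 kHz, 13.36 kHz}.

0.82 kHz, 3.62 kHz, 10.7 kHz, 12.26 kHz, 13.36 kHz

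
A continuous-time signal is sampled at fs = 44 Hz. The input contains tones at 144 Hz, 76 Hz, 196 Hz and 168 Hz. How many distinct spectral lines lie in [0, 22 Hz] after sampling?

3

fs/2 = 22 Hz.
144 Hz mod fs = 12 Hz.
12 Hz ≤ fs/2 = 22 Hz, appears at 12 Hz.
76 Hz mod fs = 32 Hz.
32 Hz > fs/2 = 22 Hz, folds to fs − 32 Hz = 12 Hz.
196 Hz mod fs = 20 Hz.
20 Hz ≤ fs/2 = 22 Hz, appears at 20 Hz.
168 Hz mod fs = 36 Hz.
36 Hz > fs/2 = 22 Hz, folds to fs − 36 Hz = 8 Hz.
Distinct values: {8 Hz, 12 Hz, 20 Hz} → 3.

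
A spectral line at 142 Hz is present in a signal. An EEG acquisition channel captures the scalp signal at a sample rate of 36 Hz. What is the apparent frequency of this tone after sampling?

142 Hz mod fs = 34 Hz.
34 Hz > fs/2 = 18 Hz, folds to fs − 34 Hz = 2 Hz.

2 Hz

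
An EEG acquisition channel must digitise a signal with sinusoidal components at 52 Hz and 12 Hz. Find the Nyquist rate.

104 Hz

Highest-frequency component: 52 Hz.
Nyquist rate = 2 × 52 Hz = 104 Hz.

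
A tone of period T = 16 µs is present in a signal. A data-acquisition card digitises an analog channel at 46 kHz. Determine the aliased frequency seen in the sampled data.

T = 16 µs → f = 1/T = 62.5 kHz.
62.5 kHz mod fs = 16.5 kHz.
16.5 kHz ≤ fs/2 = 23 kHz, appears at 16.5 kHz.

16.5 kHz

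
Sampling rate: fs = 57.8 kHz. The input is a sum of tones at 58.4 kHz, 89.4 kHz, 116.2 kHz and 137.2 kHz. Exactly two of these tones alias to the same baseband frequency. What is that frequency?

fs/2 = 28.9 kHz.
58.4 kHz mod fs = 0.6 kHz.
0.6 kHz ≤ fs/2 = 28.9 kHz, appears at 0.6 kHz.
89.4 kHz mod fs = 31.6 kHz.
31.6 kHz > fs/2 = 28.9 kHz, folds to fs − 31.6 kHz = 26.2 kHz.
116.2 kHz mod fs = 0.6 kHz.
0.6 kHz ≤ fs/2 = 28.9 kHz, appears at 0.6 kHz.
137.2 kHz mod fs = 21.6 kHz.
21.6 kHz ≤ fs/2 = 28.9 kHz, appears at 21.6 kHz.
58.4 kHz and 116.2 kHz both map to 0.6 kHz.

0.6 kHz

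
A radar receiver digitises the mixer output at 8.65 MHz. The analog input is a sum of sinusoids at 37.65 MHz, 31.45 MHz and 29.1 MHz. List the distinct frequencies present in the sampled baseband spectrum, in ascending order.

fs/2 = 4.325 MHz.
37.65 MHz mod fs = 3.05 MHz.
3.05 MHz ≤ fs/2 = 4.325 MHz, appears at 3.05 MHz.
31.45 MHz mod fs = 5.5 MHz.
5.5 MHz > fs/2 = 4.325 MHz, folds to fs − 5.5 MHz = 3.15 MHz.
29.1 MHz mod fs = 3.15 MHz.
3.15 MHz ≤ fs/2 = 4.325 MHz, appears at 3.15 MHz.
Distinct values: {3.05 MHz, 3.15 MHz}.

3.05 MHz, 3.15 MHz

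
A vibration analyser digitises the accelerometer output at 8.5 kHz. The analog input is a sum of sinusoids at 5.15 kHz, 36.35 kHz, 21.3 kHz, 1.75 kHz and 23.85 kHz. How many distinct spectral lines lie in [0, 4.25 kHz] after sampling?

fs/2 = 4.25 kHz.
5.15 kHz > fs/2 = 4.25 kHz, folds to fs − 5.15 kHz = 3.35 kHz.
36.35 kHz mod fs = 2.35 kHz.
2.35 kHz ≤ fs/2 = 4.25 kHz, appears at 2.35 kHz.
21.3 kHz mod fs = 4.3 kHz.
4.3 kHz > fs/2 = 4.25 kHz, folds to fs − 4.3 kHz = 4.2 kHz.
1.75 kHz ≤ fs/2 = 4.25 kHz, passes unchanged.
23.85 kHz mod fs = 6.85 kHz.
6.85 kHz > fs/2 = 4.25 kHz, folds to fs − 6.85 kHz = 1.65 kHz.
Distinct values: {1.65 kHz, 1.75 kHz, 2.35 kHz, 3.35 kHz, 4.2 kHz} → 5.

5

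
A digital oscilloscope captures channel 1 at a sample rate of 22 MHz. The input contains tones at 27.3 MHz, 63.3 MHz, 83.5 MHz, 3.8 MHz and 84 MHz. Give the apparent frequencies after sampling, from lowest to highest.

2.7 MHz, 3.8 MHz, 4 MHz, 4.5 MHz, 5.3 MHz

fs/2 = 11 MHz.
27.3 MHz mod fs = 5.3 MHz.
5.3 MHz ≤ fs/2 = 11 MHz, appears at 5.3 MHz.
63.3 MHz mod fs = 19.3 MHz.
19.3 MHz > fs/2 = 11 MHz, folds to fs − 19.3 MHz = 2.7 MHz.
83.5 MHz mod fs = 17.5 MHz.
17.5 MHz > fs/2 = 11 MHz, folds to fs − 17.5 MHz = 4.5 MHz.
3.8 MHz ≤ fs/2 = 11 MHz, passes unchanged.
84 MHz mod fs = 18 MHz.
18 MHz > fs/2 = 11 MHz, folds to fs − 18 MHz = 4 MHz.
Distinct values: {2.7 MHz, 3.8 MHz, 4 MHz, 4.5 MHz, 5.3 MHz}.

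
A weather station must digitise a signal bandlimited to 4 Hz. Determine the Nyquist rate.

8 Hz

Nyquist rate = 2 × 4 Hz = 8 Hz.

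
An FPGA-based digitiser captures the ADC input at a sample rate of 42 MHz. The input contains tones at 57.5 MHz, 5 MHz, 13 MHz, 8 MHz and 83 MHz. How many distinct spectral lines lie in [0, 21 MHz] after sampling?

fs/2 = 21 MHz.
57.5 MHz mod fs = 15.5 MHz.
15.5 MHz ≤ fs/2 = 21 MHz, appears at 15.5 MHz.
5 MHz ≤ fs/2 = 21 MHz, passes unchanged.
13 MHz ≤ fs/2 = 21 MHz, passes unchanged.
8 MHz ≤ fs/2 = 21 MHz, passes unchanged.
83 MHz mod fs = 41 MHz.
41 MHz > fs/2 = 21 MHz, folds to fs − 41 MHz = 1 MHz.
Distinct values: {1 MHz, 5 MHz, 8 MHz, 13 MHz, 15.5 MHz} → 5.

5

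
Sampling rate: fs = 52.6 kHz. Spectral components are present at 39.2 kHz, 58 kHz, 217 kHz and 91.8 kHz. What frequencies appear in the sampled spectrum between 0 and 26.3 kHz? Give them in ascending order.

5.4 kHz, 6.6 kHz, 13.4 kHz

fs/2 = 26.3 kHz.
39.2 kHz > fs/2 = 26.3 kHz, folds to fs − 39.2 kHz = 13.4 kHz.
58 kHz mod fs = 5.4 kHz.
5.4 kHz ≤ fs/2 = 26.3 kHz, appears at 5.4 kHz.
217 kHz mod fs = 6.6 kHz.
6.6 kHz ≤ fs/2 = 26.3 kHz, appears at 6.6 kHz.
91.8 kHz mod fs = 39.2 kHz.
39.2 kHz > fs/2 = 26.3 kHz, folds to fs − 39.2 kHz = 13.4 kHz.
Distinct values: {5.4 kHz, 6.6 kHz, 13.4 kHz}.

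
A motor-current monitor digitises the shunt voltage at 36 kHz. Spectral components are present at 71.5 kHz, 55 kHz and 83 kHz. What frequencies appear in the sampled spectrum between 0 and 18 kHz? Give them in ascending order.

fs/2 = 18 kHz.
71.5 kHz mod fs = 35.5 kHz.
35.5 kHz > fs/2 = 18 kHz, folds to fs − 35.5 kHz = 0.5 kHz.
55 kHz mod fs = 19 kHz.
19 kHz > fs/2 = 18 kHz, folds to fs − 19 kHz = 17 kHz.
83 kHz mod fs = 11 kHz.
11 kHz ≤ fs/2 = 18 kHz, appears at 11 kHz.
Distinct values: {0.5 kHz, 11 kHz, 17 kHz}.

0.5 kHz, 11 kHz, 17 kHz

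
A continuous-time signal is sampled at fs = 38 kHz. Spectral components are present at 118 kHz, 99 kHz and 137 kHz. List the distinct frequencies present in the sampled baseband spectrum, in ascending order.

4 kHz, 15 kHz

fs/2 = 19 kHz.
118 kHz mod fs = 4 kHz.
4 kHz ≤ fs/2 = 19 kHz, appears at 4 kHz.
99 kHz mod fs = 23 kHz.
23 kHz > fs/2 = 19 kHz, folds to fs − 23 kHz = 15 kHz.
137 kHz mod fs = 23 kHz.
23 kHz > fs/2 = 19 kHz, folds to fs − 23 kHz = 15 kHz.
Distinct values: {4 kHz, 15 kHz}.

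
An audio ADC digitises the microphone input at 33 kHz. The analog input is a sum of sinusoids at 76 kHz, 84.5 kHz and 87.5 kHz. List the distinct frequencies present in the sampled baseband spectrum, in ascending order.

fs/2 = 16.5 kHz.
76 kHz mod fs = 10 kHz.
10 kHz ≤ fs/2 = 16.5 kHz, appears at 10 kHz.
84.5 kHz mod fs = 18.5 kHz.
18.5 kHz > fs/2 = 16.5 kHz, folds to fs − 18.5 kHz = 14.5 kHz.
87.5 kHz mod fs = 21.5 kHz.
21.5 kHz > fs/2 = 16.5 kHz, folds to fs − 21.5 kHz = 11.5 kHz.
Distinct values: {10 kHz, 11.5 kHz, 14.5 kHz}.

10 kHz, 11.5 kHz, 14.5 kHz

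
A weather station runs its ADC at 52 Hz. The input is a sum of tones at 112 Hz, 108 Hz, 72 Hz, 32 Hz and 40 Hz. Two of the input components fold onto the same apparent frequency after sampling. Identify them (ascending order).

32 Hz, 72 Hz

fs/2 = 26 Hz.
112 Hz mod fs = 8 Hz.
8 Hz ≤ fs/2 = 26 Hz, appears at 8 Hz.
108 Hz mod fs = 4 Hz.
4 Hz ≤ fs/2 = 26 Hz, appears at 4 Hz.
72 Hz mod fs = 20 Hz.
20 Hz ≤ fs/2 = 26 Hz, appears at 20 Hz.
32 Hz > fs/2 = 26 Hz, folds to fs − 32 Hz = 20 Hz.
40 Hz > fs/2 = 26 Hz, folds to fs − 40 Hz = 12 Hz.
32 Hz and 72 Hz both map to 20 Hz.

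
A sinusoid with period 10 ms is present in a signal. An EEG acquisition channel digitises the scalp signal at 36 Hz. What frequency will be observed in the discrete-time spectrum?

T = 10 ms → f = 1/T = 100 Hz.
100 Hz mod fs = 28 Hz.
28 Hz > fs/2 = 18 Hz, folds to fs − 28 Hz = 8 Hz.

8 Hz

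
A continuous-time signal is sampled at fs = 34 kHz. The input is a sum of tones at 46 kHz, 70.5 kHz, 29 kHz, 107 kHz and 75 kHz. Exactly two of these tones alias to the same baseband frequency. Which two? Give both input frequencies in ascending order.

29 kHz, 107 kHz

fs/2 = 17 kHz.
46 kHz mod fs = 12 kHz.
12 kHz ≤ fs/2 = 17 kHz, appears at 12 kHz.
70.5 kHz mod fs = 2.5 kHz.
2.5 kHz ≤ fs/2 = 17 kHz, appears at 2.5 kHz.
29 kHz > fs/2 = 17 kHz, folds to fs − 29 kHz = 5 kHz.
107 kHz mod fs = 5 kHz.
5 kHz ≤ fs/2 = 17 kHz, appears at 5 kHz.
75 kHz mod fs = 7 kHz.
7 kHz ≤ fs/2 = 17 kHz, appears at 7 kHz.
29 kHz and 107 kHz both map to 5 kHz.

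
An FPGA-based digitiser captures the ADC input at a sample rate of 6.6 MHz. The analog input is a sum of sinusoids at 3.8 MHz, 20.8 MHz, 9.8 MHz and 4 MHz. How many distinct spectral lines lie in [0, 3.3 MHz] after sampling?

fs/2 = 3.3 MHz.
3.8 MHz > fs/2 = 3.3 MHz, folds to fs − 3.8 MHz = 2.8 MHz.
20.8 MHz mod fs = 1 MHz.
1 MHz ≤ fs/2 = 3.3 MHz, appears at 1 MHz.
9.8 MHz mod fs = 3.2 MHz.
3.2 MHz ≤ fs/2 = 3.3 MHz, appears at 3.2 MHz.
4 MHz > fs/2 = 3.3 MHz, folds to fs − 4 MHz = 2.6 MHz.
Distinct values: {1 MHz, 2.6 MHz, 2.8 MHz, 3.2 MHz} → 4.

4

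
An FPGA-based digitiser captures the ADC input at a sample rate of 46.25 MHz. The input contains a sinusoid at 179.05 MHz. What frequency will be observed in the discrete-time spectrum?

179.05 MHz mod fs = 40.3 MHz.
40.3 MHz > fs/2 = 23.125 MHz, folds to fs − 40.3 MHz = 5.95 MHz.

5.95 MHz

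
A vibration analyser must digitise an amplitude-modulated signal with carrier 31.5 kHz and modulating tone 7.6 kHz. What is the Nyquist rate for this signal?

78.2 kHz

AM sidebands sit at fc ± fm = 23.9 kHz and 39.1 kHz.
Highest-frequency component: 39.1 kHz.
Nyquist rate = 2 × 39.1 kHz = 78.2 kHz.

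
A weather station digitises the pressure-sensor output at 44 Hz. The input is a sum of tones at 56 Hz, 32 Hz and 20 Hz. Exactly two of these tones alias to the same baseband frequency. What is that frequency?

fs/2 = 22 Hz.
56 Hz mod fs = 12 Hz.
12 Hz ≤ fs/2 = 22 Hz, appears at 12 Hz.
32 Hz > fs/2 = 22 Hz, folds to fs − 32 Hz = 12 Hz.
20 Hz ≤ fs/2 = 22 Hz, passes unchanged.
32 Hz and 56 Hz both map to 12 Hz.

12 Hz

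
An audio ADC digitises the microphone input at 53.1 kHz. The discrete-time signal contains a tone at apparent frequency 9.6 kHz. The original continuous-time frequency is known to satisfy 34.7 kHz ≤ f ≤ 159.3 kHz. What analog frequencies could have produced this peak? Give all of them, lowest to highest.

Frequencies that alias to 9.6 kHz are k·fs ± 9.6 kHz for integer k ≥ 0.
k=0: 9.6 kHz.
k=1: 43.5 kHz, 62.7 kHz.
k=2: 96.6 kHz, 115.8 kHz.
k=3: 149.7 kHz, 168.9 kHz.
k=4: 202.8 kHz, 222 kHz.
Within [34.7 kHz, 159.3 kHz]: 43.5 kHz, 62.7 kHz, 96.6 kHz, 115.8 kHz, 149.7 kHz.

43.5 kHz, 62.7 kHz, 96.6 kHz, 115.8 kHz, 149.7 kHz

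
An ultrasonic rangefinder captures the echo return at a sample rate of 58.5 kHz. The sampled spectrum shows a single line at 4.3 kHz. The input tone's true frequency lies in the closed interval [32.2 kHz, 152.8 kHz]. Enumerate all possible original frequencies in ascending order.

Frequencies that alias to 4.3 kHz are k·fs ± 4.3 kHz for integer k ≥ 0.
k=0: 4.3 kHz.
k=1: 54.2 kHz, 62.8 kHz.
k=2: 112.7 kHz, 121.3 kHz.
k=3: 171.2 kHz, 179.8 kHz.
Within [32.2 kHz, 152.8 kHz]: 54.2 kHz, 62.8 kHz, 112.7 kHz, 121.3 kHz.

54.2 kHz, 62.8 kHz, 112.7 kHz, 121.3 kHz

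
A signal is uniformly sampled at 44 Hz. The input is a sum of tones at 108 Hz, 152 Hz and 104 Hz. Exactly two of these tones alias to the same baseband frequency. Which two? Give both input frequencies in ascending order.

108 Hz, 152 Hz

fs/2 = 22 Hz.
108 Hz mod fs = 20 Hz.
20 Hz ≤ fs/2 = 22 Hz, appears at 20 Hz.
152 Hz mod fs = 20 Hz.
20 Hz ≤ fs/2 = 22 Hz, appears at 20 Hz.
104 Hz mod fs = 16 Hz.
16 Hz ≤ fs/2 = 22 Hz, appears at 16 Hz.
108 Hz and 152 Hz both map to 20 Hz.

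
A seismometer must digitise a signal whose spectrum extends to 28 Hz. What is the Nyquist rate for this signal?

56 Hz

Nyquist rate = 2 × 28 Hz = 56 Hz.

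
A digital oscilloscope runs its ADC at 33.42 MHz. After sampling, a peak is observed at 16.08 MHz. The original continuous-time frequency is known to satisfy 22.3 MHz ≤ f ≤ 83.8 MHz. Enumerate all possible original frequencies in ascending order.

Frequencies that alias to 16.08 MHz are k·fs ± 16.08 MHz for integer k ≥ 0.
k=0: 16.08 MHz.
k=1: 17.34 MHz, 49.5 MHz.
k=2: 50.76 MHz, 82.92 MHz.
k=3: 84.18 MHz, 116.34 MHz.
Within [22.3 MHz, 83.8 MHz]: 49.5 MHz, 50.76 MHz, 82.92 MHz.

49.5 MHz, 50.76 MHz, 82.92 MHz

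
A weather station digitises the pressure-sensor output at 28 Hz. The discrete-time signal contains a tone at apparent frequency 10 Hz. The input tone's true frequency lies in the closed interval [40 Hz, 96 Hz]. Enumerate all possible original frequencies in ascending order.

46 Hz, 66 Hz, 74 Hz, 94 Hz

Frequencies that alias to 10 Hz are k·fs ± 10 Hz for integer k ≥ 0.
k=0: 10 Hz.
k=1: 18 Hz, 38 Hz.
k=2: 46 Hz, 66 Hz.
k=3: 74 Hz, 94 Hz.
k=4: 102 Hz, 122 Hz.
Within [40 Hz, 96 Hz]: 46 Hz, 66 Hz, 74 Hz, 94 Hz.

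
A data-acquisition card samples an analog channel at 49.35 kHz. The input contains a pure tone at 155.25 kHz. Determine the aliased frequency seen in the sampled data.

7.2 kHz

155.25 kHz mod fs = 7.2 kHz.
7.2 kHz ≤ fs/2 = 24.675 kHz, appears at 7.2 kHz.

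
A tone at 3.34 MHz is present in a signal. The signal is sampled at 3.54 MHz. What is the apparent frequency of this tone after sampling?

0.2 MHz

3.34 MHz > fs/2 = 1.77 MHz, folds to fs − 3.34 MHz = 0.2 MHz.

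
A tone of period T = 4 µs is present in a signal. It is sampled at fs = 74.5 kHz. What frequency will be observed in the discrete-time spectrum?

26.5 kHz

T = 4 µs → f = 1/T = 250 kHz.
250 kHz mod fs = 26.5 kHz.
26.5 kHz ≤ fs/2 = 37.25 kHz, appears at 26.5 kHz.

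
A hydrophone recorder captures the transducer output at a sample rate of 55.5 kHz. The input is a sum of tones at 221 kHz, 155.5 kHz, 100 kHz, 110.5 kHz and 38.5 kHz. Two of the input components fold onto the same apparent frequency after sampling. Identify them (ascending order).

100 kHz, 155.5 kHz

fs/2 = 27.75 kHz.
221 kHz mod fs = 54.5 kHz.
54.5 kHz > fs/2 = 27.75 kHz, folds to fs − 54.5 kHz = 1 kHz.
155.5 kHz mod fs = 44.5 kHz.
44.5 kHz > fs/2 = 27.75 kHz, folds to fs − 44.5 kHz = 11 kHz.
100 kHz mod fs = 44.5 kHz.
44.5 kHz > fs/2 = 27.75 kHz, folds to fs − 44.5 kHz = 11 kHz.
110.5 kHz mod fs = 55 kHz.
55 kHz > fs/2 = 27.75 kHz, folds to fs − 55 kHz = 0.5 kHz.
38.5 kHz > fs/2 = 27.75 kHz, folds to fs − 38.5 kHz = 17 kHz.
100 kHz and 155.5 kHz both map to 11 kHz.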